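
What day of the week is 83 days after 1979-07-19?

Wednesday

First find the weekday of Jul 19, 1979. Doomsday rule: the anchor day for the 1900s is Wednesday. For year 79: 79÷12 = 6 r 7, and 7÷4 = 1, so 6+7+1 = 14.
Wednesday + 14 ≡ Wednesday — that's 1979's doomsday.
In July the doomsday date is Jul 11.
Jul 19 is 8 days after Jul 11; 8 mod 7 = 1, so Wednesday + 1 = Thursday.
83 mod 7 = 6, so 83 days after a Thursday is Thursday + 6 = Wednesday.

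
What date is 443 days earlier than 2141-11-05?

−365 (one year) → Nov 5, 2140 (78 left).
−5 → Oct 31, 2140 (end of Oct, 31 days; 73 left).
−31 → Sep 30, 2140 (end of Sep, 30 days; 42 left).
−30 → Aug 31, 2140 (end of Aug, 31 days; 12 left).
−12 → Aug 19, 2140.

August 19, 2140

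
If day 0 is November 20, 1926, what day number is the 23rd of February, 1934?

Nov 20, 1926 → Nov 20, 1927: 365 days.
Nov 20, 1927 → Nov 20, 1928: 366 days (Feb 29, 1928 is in that span).
Nov 20, 1928 → Nov 20, 1929: 365 days.
Nov 20, 1929 → Nov 20, 1930: 365 days.
Nov 20, 1930 → Nov 20, 1931: 365 days.
Nov 20, 1931 → Nov 20, 1932: 366 days (Feb 29, 1932 is in that span).
Nov 20, 1932 → Nov 20, 1933: 365 days.
Nov 20, 1933 → Dec 20, 1933: 30 days (November has 30).
Dec 20, 1933 → Jan 20, 1934: 31 days (December has 31).
Jan 20, 1934 → Feb 20, 1934: 31 days (January has 31).
Feb 20, 1934 → Feb 23, 1934: 3 days.
Total: 2652 days.

2652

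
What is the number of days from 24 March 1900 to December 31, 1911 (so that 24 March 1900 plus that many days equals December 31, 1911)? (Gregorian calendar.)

Mar 24, 1900 → Mar 24, 1901: 365 days.
Mar 24, 1901 → Mar 24, 1902: 365 days.
Mar 24, 1902 → Mar 24, 1903: 365 days.
Mar 24, 1903 → Mar 24, 1904: 366 days (Feb 29, 1904 is in that span).
Mar 24, 1904 → Mar 24, 1905: 365 days.
Mar 24, 1905 → Mar 24, 1906: 365 days.
Mar 24, 1906 → Mar 24, 1907: 365 days.
Mar 24, 1907 → Mar 24, 1908: 366 days (Feb 29, 1908 is in that span).
Mar 24, 1908 → Mar 24, 1909: 365 days.
Mar 24, 1909 → Mar 24, 1910: 365 days.
Mar 24, 1910 → Mar 24, 1911: 365 days.
Mar 24, 1911 → Apr 24, 1911: 31 days (March has 31).
Apr 24, 1911 → May 24, 1911: 30 days (April has 30).
May 24, 1911 → Jun 24, 1911: 31 days (May has 31).
Jun 24, 1911 → Jul 24, 1911: 30 days (June has 30).
Jul 24, 1911 → Aug 24, 1911: 31 days (July has 31).
Aug 24, 1911 → Sep 24, 1911: 31 days (August has 31).
Sep 24, 1911 → Oct 24, 1911: 30 days (September has 30).
Oct 24, 1911 → Nov 24, 1911: 31 days (October has 31).
Nov 24, 1911 → Dec 24, 1911: 30 days (November has 30).
Dec 24, 1911 → Dec 31, 1911: 7 days.
Total: 4299 days.

4299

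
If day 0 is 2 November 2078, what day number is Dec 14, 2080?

773

Nov 2, 2078 → Nov 2, 2079: 365 days.
Nov 2, 2079 → Nov 2, 2080: 366 days (Feb 29, 2080 is in that span).
Nov 2, 2080 → Dec 2, 2080: 30 days (November has 30).
Dec 2, 2080 → Dec 14, 2080: 12 days.
Total: 773 days.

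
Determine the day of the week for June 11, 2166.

Wednesday

Doomsday rule: the anchor day for the 2100s is Sunday. For year 66: 66÷12 = 5 r 6, and 6÷4 = 1, so 5+6+1 = 12.
Sunday + 12 ≡ Friday — that's 2166's doomsday.
In June the doomsday date is Jun 6.
Jun 11 is 5 days after Jun 6; 5 mod 7 = 5, so Friday + 5 = Wednesday.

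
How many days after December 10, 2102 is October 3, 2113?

3950

Dec 10, 2102 → Dec 10, 2103: 365 days.
Dec 10, 2103 → Dec 10, 2104: 366 days (Feb 29, 2104 is in that span).
Dec 10, 2104 → Dec 10, 2105: 365 days.
Dec 10, 2105 → Dec 10, 2106: 365 days.
Dec 10, 2106 → Dec 10, 2107: 365 days.
Dec 10, 2107 → Dec 10, 2108: 366 days (Feb 29, 2108 is in that span).
Dec 10, 2108 → Dec 10, 2109: 365 days.
Dec 10, 2109 → Dec 10, 2110: 365 days.
Dec 10, 2110 → Dec 10, 2111: 365 days.
Dec 10, 2111 → Dec 10, 2112: 366 days (Feb 29, 2112 is in that span).
Dec 10, 2112 → Jan 10, 2113: 31 days (December has 31).
Jan 10, 2113 → Feb 10, 2113: 31 days (January has 31).
Feb 10, 2113 → Mar 10, 2113: 28 days (February has 28).
Mar 10, 2113 → Apr 10, 2113: 31 days (March has 31).
Apr 10, 2113 → May 10, 2113: 30 days (April has 30).
May 10, 2113 → Jun 10, 2113: 31 days (May has 31).
Jun 10, 2113 → Jul 10, 2113: 30 days (June has 30).
Jul 10, 2113 → Aug 10, 2113: 31 days (July has 31).
Aug 10, 2113 → Sep 10, 2113: 31 days (August has 31).
Sep 10, 2113 → Oct 3, 2113: 23 days.
Total: 3950 days.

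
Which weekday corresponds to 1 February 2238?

January 1, 2238 is a Monday.
Jan 1, 2238 → Feb 1, 2238: 31 days.
Total: 31 days.
31 mod 7 = 3, so Monday + 3 = Thursday.

Thursday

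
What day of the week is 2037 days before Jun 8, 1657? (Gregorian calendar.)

First find the weekday of Jun 8, 1657. Doomsday rule: the anchor day for the 1600s is Tuesday. For year 57: 57÷12 = 4 r 9, and 9÷4 = 2, so 4+9+2 = 15.
Tuesday + 15 ≡ Wednesday — that's 1657's doomsday.
In June the doomsday date is Jun 6.
Jun 8 is 2 days after Jun 6; 2 mod 7 = 2, so Wednesday + 2 = Friday.
2037 mod 7 = 0, so 2037 days before a Friday is Friday − 0 = Friday.

Friday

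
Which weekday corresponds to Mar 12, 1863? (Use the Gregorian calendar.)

Thursday

Doomsday rule: the anchor day for the 1800s is Friday. For year 63: 63÷12 = 5 r 3, and 3÷4 = 0, so 5+3+0 = 8.
Friday + 8 ≡ Saturday — that's 1863's doomsday.
In March the doomsday date is Mar 14.
Mar 12 is 2 days before Mar 14; 2 mod 7 = 2, so Saturday − 2 = Thursday.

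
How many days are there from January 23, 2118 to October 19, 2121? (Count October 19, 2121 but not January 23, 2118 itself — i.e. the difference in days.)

1365

Jan 23, 2118 → Jan 23, 2119: 365 days.
Jan 23, 2119 → Jan 23, 2120: 365 days.
Jan 23, 2120 → Jan 23, 2121: 366 days (Feb 29, 2120 is in that span).
Jan 23, 2121 → Feb 23, 2121: 31 days (January has 31).
Feb 23, 2121 → Mar 23, 2121: 28 days (February has 28).
Mar 23, 2121 → Apr 23, 2121: 31 days (March has 31).
Apr 23, 2121 → May 23, 2121: 30 days (April has 30).
May 23, 2121 → Jun 23, 2121: 31 days (May has 31).
Jun 23, 2121 → Jul 23, 2121: 30 days (June has 30).
Jul 23, 2121 → Aug 23, 2121: 31 days (July has 31).
Aug 23, 2121 → Sep 23, 2121: 31 days (August has 31).
Sep 23, 2121 → Oct 19, 2121: 26 days.
Total: 1365 days.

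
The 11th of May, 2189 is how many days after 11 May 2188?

May 11, 2188 → Jun 11, 2188: 31 days (May has 31).
Jun 11, 2188 → Jul 11, 2188: 30 days (June has 30).
Jul 11, 2188 → Aug 11, 2188: 31 days (July has 31).
Aug 11, 2188 → Sep 11, 2188: 31 days (August has 31).
Sep 11, 2188 → Oct 11, 2188: 30 days (September has 30).
Oct 11, 2188 → Nov 11, 2188: 31 days (October has 31).
Nov 11, 2188 → Dec 11, 2188: 30 days (November has 30).
Dec 11, 2188 → Jan 11, 2189: 31 days (December has 31).
Jan 11, 2189 → Feb 11, 2189: 31 days (January has 31).
Feb 11, 2189 → Mar 11, 2189: 28 days (February has 28).
Mar 11, 2189 → Apr 11, 2189: 31 days (March has 31).
Apr 11, 2189 → May 11, 2189: 30 days.
Total: 365 days.

365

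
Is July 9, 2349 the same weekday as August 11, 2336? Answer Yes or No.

From Aug 11, 2336 to Jul 9, 2349 is 4715 days.
4715 mod 7 = 4, so they are different weekdays.
(Aug 11, 2336 is a Tuesday; Jul 9, 2349 is a Saturday.)

No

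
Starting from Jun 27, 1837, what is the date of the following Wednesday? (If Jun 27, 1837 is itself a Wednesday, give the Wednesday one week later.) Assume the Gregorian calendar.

Jun 27, 1837 is a Tuesday.
From Tuesday to the next Wednesday is 1 day.
Jun 27, 1837 + 1 = Jun 28, 1837.

June 28, 1837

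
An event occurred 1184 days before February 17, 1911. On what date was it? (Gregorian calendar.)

−365 (one year) → Feb 17, 1910 (819 left).
−365 (one year) → Feb 17, 1909 (454 left).
−366 (one year; includes Feb 29, 1908) → Feb 17, 1908 (88 left).
−17 → Jan 31, 1908 (end of Jan, 31 days; 71 left).
−31 → Dec 31, 1907 (end of Dec, 31 days; 40 left).
−31 → Nov 30, 1907 (end of Nov, 30 days; 9 left).
−9 → Nov 21, 1907.

November 21, 1907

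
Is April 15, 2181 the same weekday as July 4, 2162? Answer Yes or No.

Yes

From Jul 4, 2162 to Apr 15, 2181 is 6860 days.
6860 mod 7 = 0, so they are the same weekday.
(Jul 4, 2162 is a Sunday; Apr 15, 2181 is a Sunday.)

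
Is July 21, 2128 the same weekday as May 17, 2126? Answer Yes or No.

No

From May 17, 2126 to Jul 21, 2128 is 796 days.
796 mod 7 = 5, so they are different weekdays.
(May 17, 2126 is a Friday; Jul 21, 2128 is a Wednesday.)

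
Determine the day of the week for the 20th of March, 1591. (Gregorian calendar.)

Wednesday

Doomsday rule: the anchor day for the 1500s is Wednesday. For year 91: 91÷12 = 7 r 7, and 7÷4 = 1, so 7+7+1 = 15.
Wednesday + 15 ≡ Thursday — that's 1591's doomsday.
In March the doomsday date is Mar 14.
Mar 20 is 6 days after Mar 14; 6 mod 7 = 6, so Thursday + 6 = Wednesday.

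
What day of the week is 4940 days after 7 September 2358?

Friday

Sep 7, 2358 is a Sunday.
4940 mod 7 = 5, so 4940 days after a Sunday is Sunday + 5 = Friday.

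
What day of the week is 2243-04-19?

Doomsday rule: the anchor day for the 2200s is Friday. For year 43: 43÷12 = 3 r 7, and 7÷4 = 1, so 3+7+1 = 11.
Friday + 11 ≡ Tuesday — that's 2243's doomsday.
In April the doomsday date is Apr 4.
Apr 19 is 15 days after Apr 4; 15 mod 7 = 1, so Tuesday + 1 = Wednesday.

Wednesday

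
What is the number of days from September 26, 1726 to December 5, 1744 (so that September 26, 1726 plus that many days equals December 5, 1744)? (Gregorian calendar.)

6645

Sep 26, 1726 → Sep 26, 1727: 365 days.
Sep 26, 1727 → Sep 26, 1728: 366 days (Feb 29, 1728 is in that span).
Sep 26, 1728 → Sep 26, 1729: 365 days.
Sep 26, 1729 → Sep 26, 1730: 365 days.
Sep 26, 1730 → Sep 26, 1731: 365 days.
Sep 26, 1731 → Sep 26, 1732: 366 days (Feb 29, 1732 is in that span).
Sep 26, 1732 → Sep 26, 1733: 365 days.
Sep 26, 1733 → Sep 26, 1734: 365 days.
Sep 26, 1734 → Sep 26, 1735: 365 days.
Sep 26, 1735 → Sep 26, 1736: 366 days (Feb 29, 1736 is in that span).
Sep 26, 1736 → Sep 26, 1737: 365 days.
Sep 26, 1737 → Sep 26, 1738: 365 days.
Sep 26, 1738 → Sep 26, 1739: 365 days.
Sep 26, 1739 → Sep 26, 1740: 366 days (Feb 29, 1740 is in that span).
Sep 26, 1740 → Sep 26, 1741: 365 days.
Sep 26, 1741 → Sep 26, 1742: 365 days.
Sep 26, 1742 → Sep 26, 1743: 365 days.
Sep 26, 1743 → Sep 26, 1744: 366 days (Feb 29, 1744 is in that span).
Sep 26, 1744 → Oct 26, 1744: 30 days (September has 30).
Oct 26, 1744 → Nov 26, 1744: 31 days (October has 31).
Nov 26, 1744 → Dec 5, 1744: 9 days.
Total: 6645 days.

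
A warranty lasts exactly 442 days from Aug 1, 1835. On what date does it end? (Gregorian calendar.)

October 16, 1836

+366 (one year; includes Feb 29, 1836) → Aug 1, 1836 (76 left).
Aug has 31 days: +31 → Sep 1, 1836 (45 left).
Sep has 30 days: +30 → Oct 1, 1836 (15 left).
+15 → Oct 16, 1836.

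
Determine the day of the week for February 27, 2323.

Tuesday

Doomsday rule: the anchor day for the 2300s is Wednesday. For year 23: 23÷12 = 1 r 11, and 11÷4 = 2, so 1+11+2 = 14.
Wednesday + 14 ≡ Wednesday — that's 2323's doomsday.
In February the doomsday date is Feb 28 (2323 is not a leap year).
Feb 27 is 1 day before Feb 28; 1 mod 7 = 1, so Wednesday − 1 = Tuesday.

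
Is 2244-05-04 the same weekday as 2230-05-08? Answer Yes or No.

Yes

From May 8, 2230 to May 4, 2244 is 5110 days.
5110 mod 7 = 0, so they are the same weekday.
(May 8, 2230 is a Saturday; May 4, 2244 is a Saturday.)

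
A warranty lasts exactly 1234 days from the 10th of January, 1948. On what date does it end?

May 28, 1951

+366 (one year; includes Feb 29, 1948) → Jan 10, 1949 (868 left).
+365 (one year) → Jan 10, 1950 (503 left).
+365 (one year) → Jan 10, 1951 (138 left).
Jan has 31 days: +22 → Feb 1, 1951 (116 left).
Feb has 28 days: +28 → Mar 1, 1951 (88 left).
Mar has 31 days: +31 → Apr 1, 1951 (57 left).
Apr has 30 days: +30 → May 1, 1951 (27 left).
+27 → May 28, 1951.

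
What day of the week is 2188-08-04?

Doomsday rule: the anchor day for the 2100s is Sunday. For year 88: 88÷12 = 7 r 4, and 4÷4 = 1, so 7+4+1 = 12.
Sunday + 12 ≡ Friday — that's 2188's doomsday.
In August the doomsday date is Aug 8.
Aug 4 is 4 days before Aug 8; 4 mod 7 = 4, so Friday − 4 = Monday.

Monday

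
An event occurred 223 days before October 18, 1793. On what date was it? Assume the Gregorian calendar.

March 9, 1793

−18 → Sep 30, 1793 (end of Sep, 30 days; 205 left).
−30 → Aug 31, 1793 (end of Aug, 31 days; 175 left).
−31 → Jul 31, 1793 (end of Jul, 31 days; 144 left).
−31 → Jun 30, 1793 (end of Jun, 30 days; 113 left).
−30 → May 31, 1793 (end of May, 31 days; 83 left).
−31 → Apr 30, 1793 (end of Apr, 30 days; 52 left).
−30 → Mar 31, 1793 (end of Mar, 31 days; 22 left).
−22 → Mar 9, 1793.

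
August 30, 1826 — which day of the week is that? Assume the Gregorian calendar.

Wednesday

Doomsday rule: the anchor day for the 1800s is Friday. For year 26: 26÷12 = 2 r 2, and 2÷4 = 0, so 2+2+0 = 4.
Friday + 4 ≡ Tuesday — that's 1826's doomsday.
In August the doomsday date is Aug 8.
Aug 30 is 22 days after Aug 8; 22 mod 7 = 1, so Tuesday + 1 = Wednesday.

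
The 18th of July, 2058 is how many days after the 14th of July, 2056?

734

Jul 14, 2056 → Jul 14, 2057: 365 days.
Jul 14, 2057 → Aug 14, 2057: 31 days (July has 31).
Aug 14, 2057 → Sep 14, 2057: 31 days (August has 31).
Sep 14, 2057 → Oct 14, 2057: 30 days (September has 30).
Oct 14, 2057 → Nov 14, 2057: 31 days (October has 31).
Nov 14, 2057 → Dec 14, 2057: 30 days (November has 30).
Dec 14, 2057 → Jan 14, 2058: 31 days (December has 31).
Jan 14, 2058 → Feb 14, 2058: 31 days (January has 31).
Feb 14, 2058 → Mar 14, 2058: 28 days (February has 28).
Mar 14, 2058 → Apr 14, 2058: 31 days (March has 31).
Apr 14, 2058 → May 14, 2058: 30 days (April has 30).
May 14, 2058 → Jun 14, 2058: 31 days (May has 31).
Jun 14, 2058 → Jul 14, 2058: 30 days (June has 30).
Jul 14, 2058 → Jul 18, 2058: 4 days.
Total: 734 days.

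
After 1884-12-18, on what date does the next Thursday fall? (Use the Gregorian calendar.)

December 25, 1884

Dec 18, 1884 is a Thursday.
From Thursday to the next Thursday is 7 days.
Dec 18, 1884 + 7 = Dec 25, 1884.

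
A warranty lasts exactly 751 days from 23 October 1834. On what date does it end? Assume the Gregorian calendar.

November 12, 1836

+365 (one year) → Oct 23, 1835 (386 left).
Oct has 31 days: +9 → Nov 1, 1835 (377 left).
Nov has 30 days: +30 → Dec 1, 1835 (347 left).
Dec has 31 days: +31 → Jan 1, 1836 (316 left).
Jan has 31 days: +31 → Feb 1, 1836 (285 left).
Feb has 29 days: +29 → Mar 1, 1836 (256 left).
Mar has 31 days: +31 → Apr 1, 1836 (225 left).
Apr has 30 days: +30 → May 1, 1836 (195 left).
May has 31 days: +31 → Jun 1, 1836 (164 left).
Jun has 30 days: +30 → Jul 1, 1836 (134 left).
Jul has 31 days: +31 → Aug 1, 1836 (103 left).
Aug has 31 days: +31 → Sep 1, 1836 (72 left).
Sep has 30 days: +30 → Oct 1, 1836 (42 left).
Oct has 31 days: +31 → Nov 1, 1836 (11 left).
+11 → Nov 12, 1836.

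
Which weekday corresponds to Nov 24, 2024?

Doomsday rule: the anchor day for the 2000s is Tuesday. For year 24: 24÷12 = 2 r 0, and 0÷4 = 0, so 2+0+0 = 2.
Tuesday + 2 ≡ Thursday — that's 2024's doomsday.
In November the doomsday date is Nov 7.
Nov 24 is 17 days after Nov 7; 17 mod 7 = 3, so Thursday + 3 = Sunday.

Sunday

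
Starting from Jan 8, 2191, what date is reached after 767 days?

+365 (one year) → Jan 8, 2192 (402 left).
+366 (one year; includes Feb 29, 2192) → Jan 8, 2193 (36 left).
Jan has 31 days: +24 → Feb 1, 2193 (12 left).
+12 → Feb 13, 2193.

February 13, 2193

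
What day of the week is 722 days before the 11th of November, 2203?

Thursday

Nov 11, 2203 is a Friday.
722 mod 7 = 1, so 722 days before a Friday is Friday − 1 = Thursday.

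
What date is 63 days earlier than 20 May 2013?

−20 → Apr 30, 2013 (end of Apr, 30 days; 43 left).
−30 → Mar 31, 2013 (end of Mar, 31 days; 13 left).
−13 → Mar 18, 2013.

March 18, 2013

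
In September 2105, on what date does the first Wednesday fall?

September 1, 2105 is a Tuesday.
The first Wednesday is therefore September 2 (1 days later).

September 2, 2105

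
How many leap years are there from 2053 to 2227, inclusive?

41

Multiples of 4 in [2053,2227]: 43.
Of those, multiples of 100: 2 (not leap unless ÷400).
Multiples of 400: 0.
Leap years = 43 − 2 + 0 = 41.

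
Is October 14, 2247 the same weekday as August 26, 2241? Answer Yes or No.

Yes

From Aug 26, 2241 to Oct 14, 2247 is 2240 days.
2240 mod 7 = 0, so they are the same weekday.
(Aug 26, 2241 is a Thursday; Oct 14, 2247 is a Thursday.)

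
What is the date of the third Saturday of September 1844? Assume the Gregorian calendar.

September 1, 1844 is a Sunday.
The first Saturday is therefore September 7 (6 days later).
The third Saturday is 7 + 2×7 = September 21.

September 21, 1844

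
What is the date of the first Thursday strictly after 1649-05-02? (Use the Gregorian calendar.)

May 6, 1649

May 2, 1649 is a Sunday.
From Sunday to the next Thursday is 4 days.
May 2, 1649 + 4 = May 6, 1649.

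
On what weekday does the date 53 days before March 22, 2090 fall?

Saturday

Mar 22, 2090 is a Wednesday.
53 mod 7 = 4, so 53 days before a Wednesday is Wednesday − 4 = Saturday.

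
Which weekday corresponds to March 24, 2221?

Saturday

Doomsday rule: the anchor day for the 2200s is Friday. For year 21: 21÷12 = 1 r 9, and 9÷4 = 2, so 1+9+2 = 12.
Friday + 12 ≡ Wednesday — that's 2221's doomsday.
In March the doomsday date is Mar 14.
Mar 24 is 10 days after Mar 14; 10 mod 7 = 3, so Wednesday + 3 = Saturday.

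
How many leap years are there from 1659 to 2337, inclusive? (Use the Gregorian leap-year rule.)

Multiples of 4 in [1659,2337]: 170.
Of those, multiples of 100: 7 (not leap unless ÷400).
Multiples of 400: 1.
Leap years = 170 − 7 + 1 = 164.

164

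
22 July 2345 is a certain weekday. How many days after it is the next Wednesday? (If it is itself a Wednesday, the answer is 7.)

Jul 22, 2345 is a Sunday.
From Sunday to the next Wednesday is 3 days.

3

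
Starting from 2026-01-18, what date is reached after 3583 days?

+365 (one year) → Jan 18, 2027 (3218 left).
+365 (one year) → Jan 18, 2028 (2853 left).
+366 (one year; includes Feb 29, 2028) → Jan 18, 2029 (2487 left).
+365 (one year) → Jan 18, 2030 (2122 left).
+365 (one year) → Jan 18, 2031 (1757 left).
+365 (one year) → Jan 18, 2032 (1392 left).
+366 (one year; includes Feb 29, 2032) → Jan 18, 2033 (1026 left).
+365 (one year) → Jan 18, 2034 (661 left).
+365 (one year) → Jan 18, 2035 (296 left).
Jan has 31 days: +14 → Feb 1, 2035 (282 left).
Feb has 28 days: +28 → Mar 1, 2035 (254 left).
Mar has 31 days: +31 → Apr 1, 2035 (223 left).
Apr has 30 days: +30 → May 1, 2035 (193 left).
May has 31 days: +31 → Jun 1, 2035 (162 left).
Jun has 30 days: +30 → Jul 1, 2035 (132 left).
Jul has 31 days: +31 → Aug 1, 2035 (101 left).
Aug has 31 days: +31 → Sep 1, 2035 (70 left).
Sep has 30 days: +30 → Oct 1, 2035 (40 left).
Oct has 31 days: +31 → Nov 1, 2035 (9 left).
+9 → Nov 10, 2035.

November 10, 2035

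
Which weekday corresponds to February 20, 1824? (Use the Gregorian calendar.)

Friday

January 1, 1824 is a Thursday.
Jan 1, 1824 → Feb 1, 1824: 31 days (January has 31).
Feb 1, 1824 → Feb 20, 1824: 19 days.
Total: 50 days.
50 mod 7 = 1, so Thursday + 1 = Friday.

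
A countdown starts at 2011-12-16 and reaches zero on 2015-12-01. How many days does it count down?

1446

Dec 16, 2011 → Dec 16, 2012: 366 days (Feb 29, 2012 is in that span).
Dec 16, 2012 → Dec 16, 2013: 365 days.
Dec 16, 2013 → Dec 16, 2014: 365 days.
Dec 16, 2014 → Jan 16, 2015: 31 days (December has 31).
Jan 16, 2015 → Feb 16, 2015: 31 days (January has 31).
Feb 16, 2015 → Mar 16, 2015: 28 days (February has 28).
Mar 16, 2015 → Apr 16, 2015: 31 days (March has 31).
Apr 16, 2015 → May 16, 2015: 30 days (April has 30).
May 16, 2015 → Jun 16, 2015: 31 days (May has 31).
Jun 16, 2015 → Jul 16, 2015: 30 days (June has 30).
Jul 16, 2015 → Aug 16, 2015: 31 days (July has 31).
Aug 16, 2015 → Sep 16, 2015: 31 days (August has 31).
Sep 16, 2015 → Oct 16, 2015: 30 days (September has 30).
Oct 16, 2015 → Nov 16, 2015: 31 days (October has 31).
Nov 16, 2015 → Dec 1, 2015: 15 days.
Total: 1446 days.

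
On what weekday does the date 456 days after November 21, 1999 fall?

Monday

Nov 21, 1999 is a Sunday.
456 mod 7 = 1, so 456 days after a Sunday is Sunday + 1 = Monday.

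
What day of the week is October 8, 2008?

Wednesday

Doomsday rule: the anchor day for the 2000s is Tuesday. For year 08: 8÷12 = 0 r 8, and 8÷4 = 2, so 0+8+2 = 10.
Tuesday + 10 ≡ Friday — that's 2008's doomsday.
In October the doomsday date is Oct 10.
Oct 8 is 2 days before Oct 10; 2 mod 7 = 2, so Friday − 2 = Wednesday.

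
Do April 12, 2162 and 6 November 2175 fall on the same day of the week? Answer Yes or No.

From Apr 12, 2162 to Nov 6, 2175 is 4956 days.
4956 mod 7 = 0, so they are the same weekday.
(Apr 12, 2162 is a Monday; Nov 6, 2175 is a Monday.)

Yes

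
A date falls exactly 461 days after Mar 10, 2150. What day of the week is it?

Monday

Mar 10, 2150 is a Tuesday.
461 mod 7 = 6, so 461 days after a Tuesday is Tuesday + 6 = Monday.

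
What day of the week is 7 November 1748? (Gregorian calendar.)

Thursday

Doomsday rule: the anchor day for the 1700s is Sunday. For year 48: 48÷12 = 4 r 0, and 0÷4 = 0, so 4+0+0 = 4.
Sunday + 4 ≡ Thursday — that's 1748's doomsday.
In November the doomsday date is Nov 7.
Nov 7 is the doomsday itself: Thursday.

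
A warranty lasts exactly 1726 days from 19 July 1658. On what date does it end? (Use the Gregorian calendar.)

+365 (one year) → Jul 19, 1659 (1361 left).
+366 (one year; includes Feb 29, 1660) → Jul 19, 1660 (995 left).
+365 (one year) → Jul 19, 1661 (630 left).
+365 (one year) → Jul 19, 1662 (265 left).
Jul has 31 days: +13 → Aug 1, 1662 (252 left).
Aug has 31 days: +31 → Sep 1, 1662 (221 left).
Sep has 30 days: +30 → Oct 1, 1662 (191 left).
Oct has 31 days: +31 → Nov 1, 1662 (160 left).
Nov has 30 days: +30 → Dec 1, 1662 (130 left).
Dec has 31 days: +31 → Jan 1, 1663 (99 left).
Jan has 31 days: +31 → Feb 1, 1663 (68 left).
Feb has 28 days: +28 → Mar 1, 1663 (40 left).
Mar has 31 days: +31 → Apr 1, 1663 (9 left).
+9 → Apr 10, 1663.

April 10, 1663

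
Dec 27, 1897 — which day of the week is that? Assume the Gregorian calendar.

Monday

Doomsday rule: the anchor day for the 1800s is Friday. For year 97: 97÷12 = 8 r 1, and 1÷4 = 0, so 8+1+0 = 9.
Friday + 9 ≡ Sunday — that's 1897's doomsday.
In December the doomsday date is Dec 12.
Dec 27 is 15 days after Dec 12; 15 mod 7 = 1, so Sunday + 1 = Monday.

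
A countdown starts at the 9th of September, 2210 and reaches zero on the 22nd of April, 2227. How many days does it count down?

6069

Sep 9, 2210 → Sep 9, 2211: 365 days.
Sep 9, 2211 → Sep 9, 2212: 366 days (Feb 29, 2212 is in that span).
Sep 9, 2212 → Sep 9, 2213: 365 days.
Sep 9, 2213 → Sep 9, 2214: 365 days.
Sep 9, 2214 → Sep 9, 2215: 365 days.
Sep 9, 2215 → Sep 9, 2216: 366 days (Feb 29, 2216 is in that span).
Sep 9, 2216 → Sep 9, 2217: 365 days.
Sep 9, 2217 → Sep 9, 2218: 365 days.
Sep 9, 2218 → Sep 9, 2219: 365 days.
Sep 9, 2219 → Sep 9, 2220: 366 days (Feb 29, 2220 is in that span).
Sep 9, 2220 → Sep 9, 2221: 365 days.
Sep 9, 2221 → Sep 9, 2222: 365 days.
Sep 9, 2222 → Sep 9, 2223: 365 days.
Sep 9, 2223 → Sep 9, 2224: 366 days (Feb 29, 2224 is in that span).
Sep 9, 2224 → Sep 9, 2225: 365 days.
Sep 9, 2225 → Sep 9, 2226: 365 days.
Sep 9, 2226 → Oct 9, 2226: 30 days (September has 30).
Oct 9, 2226 → Nov 9, 2226: 31 days (October has 31).
Nov 9, 2226 → Dec 9, 2226: 30 days (November has 30).
Dec 9, 2226 → Jan 9, 2227: 31 days (December has 31).
Jan 9, 2227 → Feb 9, 2227: 31 days (January has 31).
Feb 9, 2227 → Mar 9, 2227: 28 days (February has 28).
Mar 9, 2227 → Apr 9, 2227: 31 days (March has 31).
Apr 9, 2227 → Apr 22, 2227: 13 days.
Total: 6069 days.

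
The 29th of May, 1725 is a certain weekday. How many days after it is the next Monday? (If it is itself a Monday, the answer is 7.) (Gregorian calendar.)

May 29, 1725 is a Tuesday.
From Tuesday to the next Monday is 6 days.

6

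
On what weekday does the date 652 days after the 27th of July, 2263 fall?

Tuesday

Jul 27, 2263 is a Monday.
652 mod 7 = 1, so 652 days after a Monday is Monday + 1 = Tuesday.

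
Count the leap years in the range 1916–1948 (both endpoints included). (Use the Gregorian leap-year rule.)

Multiples of 4 in [1916,1948]: 9.
Of those, multiples of 100: 0 (not leap unless ÷400).
Multiples of 400: 0.
Leap years = 9 − 0 + 0 = 9.

9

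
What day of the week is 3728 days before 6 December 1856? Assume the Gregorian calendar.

Tuesday

First find the weekday of Dec 6, 1856. Doomsday rule: the anchor day for the 1800s is Friday. For year 56: 56÷12 = 4 r 8, and 8÷4 = 2, so 4+8+2 = 14.
Friday + 14 ≡ Friday — that's 1856's doomsday.
In December the doomsday date is Dec 12.
Dec 6 is 6 days before Dec 12; 6 mod 7 = 6, so Friday − 6 = Saturday.
3728 mod 7 = 4, so 3728 days before a Saturday is Saturday − 4 = Tuesday.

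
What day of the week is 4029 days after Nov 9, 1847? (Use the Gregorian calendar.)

Saturday

First find the weekday of Nov 9, 1847. Doomsday rule: the anchor day for the 1800s is Friday. For year 47: 47÷12 = 3 r 11, and 11÷4 = 2, so 3+11+2 = 16.
Friday + 16 ≡ Sunday — that's 1847's doomsday.
In November the doomsday date is Nov 7.
Nov 9 is 2 days after Nov 7; 2 mod 7 = 2, so Sunday + 2 = Tuesday.
4029 mod 7 = 4, so 4029 days after a Tuesday is Tuesday + 4 = Saturday.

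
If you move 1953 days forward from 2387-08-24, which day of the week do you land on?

Aug 24, 2387 is a Monday.
1953 mod 7 = 0, so 1953 days after a Monday is Monday + 0 = Monday.

Monday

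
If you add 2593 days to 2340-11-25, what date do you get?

+365 (one year) → Nov 25, 2341 (2228 left).
+365 (one year) → Nov 25, 2342 (1863 left).
+365 (one year) → Nov 25, 2343 (1498 left).
+366 (one year; includes Feb 29, 2344) → Nov 25, 2344 (1132 left).
+365 (one year) → Nov 25, 2345 (767 left).
+365 (one year) → Nov 25, 2346 (402 left).
+365 (one year) → Nov 25, 2347 (37 left).
Nov has 30 days: +6 → Dec 1, 2347 (31 left).
Dec has 31 days: +31 → Jan 1, 2348 (0 left).

January 1, 2348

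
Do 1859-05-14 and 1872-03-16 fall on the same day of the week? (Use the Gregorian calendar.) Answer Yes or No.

From May 14, 1859 to Mar 16, 1872 is 4690 days.
4690 mod 7 = 0, so they are the same weekday.
(May 14, 1859 is a Saturday; Mar 16, 1872 is a Saturday.)

Yes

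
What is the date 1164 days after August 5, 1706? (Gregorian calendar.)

October 12, 1709

+365 (one year) → Aug 5, 1707 (799 left).
+366 (one year; includes Feb 29, 1708) → Aug 5, 1708 (433 left).
+365 (one year) → Aug 5, 1709 (68 left).
Aug has 31 days: +27 → Sep 1, 1709 (41 left).
Sep has 30 days: +30 → Oct 1, 1709 (11 left).
+11 → Oct 12, 1709.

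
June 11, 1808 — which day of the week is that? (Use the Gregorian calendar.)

Doomsday rule: the anchor day for the 1800s is Friday. For year 08: 8÷12 = 0 r 8, and 8÷4 = 2, so 0+8+2 = 10.
Friday + 10 ≡ Monday — that's 1808's doomsday.
In June the doomsday date is Jun 6.
Jun 11 is 5 days after Jun 6; 5 mod 7 = 5, so Monday + 5 = Saturday.

Saturday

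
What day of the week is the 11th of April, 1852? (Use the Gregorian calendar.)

Doomsday rule: the anchor day for the 1800s is Friday. For year 52: 52÷12 = 4 r 4, and 4÷4 = 1, so 4+4+1 = 9.
Friday + 9 ≡ Sunday — that's 1852's doomsday.
In April the doomsday date is Apr 4.
Apr 11 is 7 days after Apr 4; 7 mod 7 = 0, so Sunday + 0 = Sunday.

Sunday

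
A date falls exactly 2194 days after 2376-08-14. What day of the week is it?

Tuesday

Aug 14, 2376 is a Saturday.
2194 mod 7 = 3, so 2194 days after a Saturday is Saturday + 3 = Tuesday.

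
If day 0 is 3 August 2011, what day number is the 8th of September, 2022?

Aug 3, 2011 → Aug 3, 2012: 366 days (Feb 29, 2012 is in that span).
Aug 3, 2012 → Aug 3, 2013: 365 days.
Aug 3, 2013 → Aug 3, 2014: 365 days.
Aug 3, 2014 → Aug 3, 2015: 365 days.
Aug 3, 2015 → Aug 3, 2016: 366 days (Feb 29, 2016 is in that span).
Aug 3, 2016 → Aug 3, 2017: 365 days.
Aug 3, 2017 → Aug 3, 2018: 365 days.
Aug 3, 2018 → Aug 3, 2019: 365 days.
Aug 3, 2019 → Aug 3, 2020: 366 days (Feb 29, 2020 is in that span).
Aug 3, 2020 → Aug 3, 2021: 365 days.
Aug 3, 2021 → Aug 3, 2022: 365 days.
Aug 3, 2022 → Sep 3, 2022: 31 days (August has 31).
Sep 3, 2022 → Sep 8, 2022: 5 days.
Total: 4054 days.

4054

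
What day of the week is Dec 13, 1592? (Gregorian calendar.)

Sunday

Doomsday rule: the anchor day for the 1500s is Wednesday. For year 92: 92÷12 = 7 r 8, and 8÷4 = 2, so 7+8+2 = 17.
Wednesday + 17 ≡ Saturday — that's 1592's doomsday.
In December the doomsday date is Dec 12.
Dec 13 is 1 day after Dec 12; 1 mod 7 = 1, so Saturday + 1 = Sunday.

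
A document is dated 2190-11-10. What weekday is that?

Wednesday

Doomsday rule: the anchor day for the 2100s is Sunday. For year 90: 90÷12 = 7 r 6, and 6÷4 = 1, so 7+6+1 = 14.
Sunday + 14 ≡ Sunday — that's 2190's doomsday.
In November the doomsday date is Nov 7.
Nov 10 is 3 days after Nov 7; 3 mod 7 = 3, so Sunday + 3 = Wednesday.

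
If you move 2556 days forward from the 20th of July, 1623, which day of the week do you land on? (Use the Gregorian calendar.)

Friday

First find the weekday of Jul 20, 1623. Doomsday rule: the anchor day for the 1600s is Tuesday. For year 23: 23÷12 = 1 r 11, and 11÷4 = 2, so 1+11+2 = 14.
Tuesday + 14 ≡ Tuesday — that's 1623's doomsday.
In July the doomsday date is Jul 11.
Jul 20 is 9 days after Jul 11; 9 mod 7 = 2, so Tuesday + 2 = Thursday.
2556 mod 7 = 1, so 2556 days after a Thursday is Thursday + 1 = Friday.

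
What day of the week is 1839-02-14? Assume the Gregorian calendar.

Doomsday rule: the anchor day for the 1800s is Friday. For year 39: 39÷12 = 3 r 3, and 3÷4 = 0, so 3+3+0 = 6.
Friday + 6 ≡ Thursday — that's 1839's doomsday.
In February the doomsday date is Feb 28 (1839 is not a leap year).
Feb 14 is 14 days before Feb 28; 14 mod 7 = 0, so Thursday − 0 = Thursday.

Thursday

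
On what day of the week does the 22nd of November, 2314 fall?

Sunday

Doomsday rule: the anchor day for the 2300s is Wednesday. For year 14: 14÷12 = 1 r 2, and 2÷4 = 0, so 1+2+0 = 3.
Wednesday + 3 ≡ Saturday — that's 2314's doomsday.
In November the doomsday date is Nov 7.
Nov 22 is 15 days after Nov 7; 15 mod 7 = 1, so Saturday + 1 = Sunday.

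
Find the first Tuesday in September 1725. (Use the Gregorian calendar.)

September 4, 1725

September 1, 1725 is a Saturday.
The first Tuesday is therefore September 4 (3 days later).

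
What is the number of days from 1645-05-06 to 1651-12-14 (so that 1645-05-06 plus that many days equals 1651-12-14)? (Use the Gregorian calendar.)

2413

May 6, 1645 → May 6, 1646: 365 days.
May 6, 1646 → May 6, 1647: 365 days.
May 6, 1647 → May 6, 1648: 366 days (Feb 29, 1648 is in that span).
May 6, 1648 → May 6, 1649: 365 days.
May 6, 1649 → May 6, 1650: 365 days.
May 6, 1650 → May 6, 1651: 365 days.
May 6, 1651 → Jun 6, 1651: 31 days (May has 31).
Jun 6, 1651 → Jul 6, 1651: 30 days (June has 30).
Jul 6, 1651 → Aug 6, 1651: 31 days (July has 31).
Aug 6, 1651 → Sep 6, 1651: 31 days (August has 31).
Sep 6, 1651 → Oct 6, 1651: 30 days (September has 30).
Oct 6, 1651 → Nov 6, 1651: 31 days (October has 31).
Nov 6, 1651 → Dec 6, 1651: 30 days (November has 30).
Dec 6, 1651 → Dec 14, 1651: 8 days.
Total: 2413 days.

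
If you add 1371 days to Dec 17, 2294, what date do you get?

+365 (one year) → Dec 17, 2295 (1006 left).
+366 (one year; includes Feb 29, 2296) → Dec 17, 2296 (640 left).
+365 (one year) → Dec 17, 2297 (275 left).
Dec has 31 days: +15 → Jan 1, 2298 (260 left).
Jan has 31 days: +31 → Feb 1, 2298 (229 left).
Feb has 28 days: +28 → Mar 1, 2298 (201 left).
Mar has 31 days: +31 → Apr 1, 2298 (170 left).
Apr has 30 days: +30 → May 1, 2298 (140 left).
May has 31 days: +31 → Jun 1, 2298 (109 left).
Jun has 30 days: +30 → Jul 1, 2298 (79 left).
Jul has 31 days: +31 → Aug 1, 2298 (48 left).
Aug has 31 days: +31 → Sep 1, 2298 (17 left).
+17 → Sep 18, 2298.

September 18, 2298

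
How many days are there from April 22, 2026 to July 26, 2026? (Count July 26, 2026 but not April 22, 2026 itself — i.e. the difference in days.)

Apr 22, 2026 → May 22, 2026: 30 days (April has 30).
May 22, 2026 → Jun 22, 2026: 31 days (May has 31).
Jun 22, 2026 → Jul 22, 2026: 30 days (June has 30).
Jul 22, 2026 → Jul 26, 2026: 4 days.
Total: 95 days.

95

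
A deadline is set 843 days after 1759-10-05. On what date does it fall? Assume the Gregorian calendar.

January 25, 1762

+366 (one year; includes Feb 29, 1760) → Oct 5, 1760 (477 left).
+365 (one year) → Oct 5, 1761 (112 left).
Oct has 31 days: +27 → Nov 1, 1761 (85 left).
Nov has 30 days: +30 → Dec 1, 1761 (55 left).
Dec has 31 days: +31 → Jan 1, 1762 (24 left).
+24 → Jan 25, 1762.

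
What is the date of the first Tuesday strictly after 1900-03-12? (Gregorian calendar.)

March 13, 1900

Mar 12, 1900 is a Monday.
From Monday to the next Tuesday is 1 day.
Mar 12, 1900 + 1 = Mar 13, 1900.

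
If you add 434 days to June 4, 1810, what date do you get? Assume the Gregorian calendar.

August 12, 1811

+365 (one year) → Jun 4, 1811 (69 left).
Jun has 30 days: +27 → Jul 1, 1811 (42 left).
Jul has 31 days: +31 → Aug 1, 1811 (11 left).
+11 → Aug 12, 1811.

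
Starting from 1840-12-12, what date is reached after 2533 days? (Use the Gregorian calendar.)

+365 (one year) → Dec 12, 1841 (2168 left).
+365 (one year) → Dec 12, 1842 (1803 left).
+365 (one year) → Dec 12, 1843 (1438 left).
+366 (one year; includes Feb 29, 1844) → Dec 12, 1844 (1072 left).
+365 (one year) → Dec 12, 1845 (707 left).
+365 (one year) → Dec 12, 1846 (342 left).
Dec has 31 days: +20 → Jan 1, 1847 (322 left).
Jan has 31 days: +31 → Feb 1, 1847 (291 left).
Feb has 28 days: +28 → Mar 1, 1847 (263 left).
Mar has 31 days: +31 → Apr 1, 1847 (232 left).
Apr has 30 days: +30 → May 1, 1847 (202 left).
May has 31 days: +31 → Jun 1, 1847 (171 left).
Jun has 30 days: +30 → Jul 1, 1847 (141 left).
Jul has 31 days: +31 → Aug 1, 1847 (110 left).
Aug has 31 days: +31 → Sep 1, 1847 (79 left).
Sep has 30 days: +30 → Oct 1, 1847 (49 left).
Oct has 31 days: +31 → Nov 1, 1847 (18 left).
+18 → Nov 19, 1847.

November 19, 1847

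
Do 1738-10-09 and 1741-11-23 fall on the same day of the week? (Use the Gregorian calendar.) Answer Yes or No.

Yes

From Oct 9, 1738 to Nov 23, 1741 is 1141 days.
1141 mod 7 = 0, so they are the same weekday.
(Oct 9, 1738 is a Thursday; Nov 23, 1741 is a Thursday.)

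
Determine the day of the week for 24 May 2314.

Sunday

Doomsday rule: the anchor day for the 2300s is Wednesday. For year 14: 14÷12 = 1 r 2, and 2÷4 = 0, so 1+2+0 = 3.
Wednesday + 3 ≡ Saturday — that's 2314's doomsday.
In May the doomsday date is May 9.
May 24 is 15 days after May 9; 15 mod 7 = 1, so Saturday + 1 = Sunday.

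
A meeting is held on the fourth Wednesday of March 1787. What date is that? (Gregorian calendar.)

March 28, 1787

March 1, 1787 is a Thursday.
The first Wednesday is therefore March 7 (6 days later).
The fourth Wednesday is 7 + 3×7 = March 28.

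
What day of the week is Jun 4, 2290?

Doomsday rule: the anchor day for the 2200s is Friday. For year 90: 90÷12 = 7 r 6, and 6÷4 = 1, so 7+6+1 = 14.
Friday + 14 ≡ Friday — that's 2290's doomsday.
In June the doomsday date is Jun 6.
Jun 4 is 2 days before Jun 6; 2 mod 7 = 2, so Friday − 2 = Wednesday.

Wednesday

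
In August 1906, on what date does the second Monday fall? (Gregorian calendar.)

August 13, 1906

August 1, 1906 is a Wednesday.
The first Monday is therefore August 6 (5 days later).
The second Monday is 6 + 1×7 = August 13.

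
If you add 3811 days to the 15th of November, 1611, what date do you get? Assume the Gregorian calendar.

April 22, 1622

+366 (one year; includes Feb 29, 1612) → Nov 15, 1612 (3445 left).
+365 (one year) → Nov 15, 1613 (3080 left).
+365 (one year) → Nov 15, 1614 (2715 left).
+365 (one year) → Nov 15, 1615 (2350 left).
+366 (one year; includes Feb 29, 1616) → Nov 15, 1616 (1984 left).
+365 (one year) → Nov 15, 1617 (1619 left).
+365 (one year) → Nov 15, 1618 (1254 left).
+365 (one year) → Nov 15, 1619 (889 left).
+366 (one year; includes Feb 29, 1620) → Nov 15, 1620 (523 left).
+365 (one year) → Nov 15, 1621 (158 left).
Nov has 30 days: +16 → Dec 1, 1621 (142 left).
Dec has 31 days: +31 → Jan 1, 1622 (111 left).
Jan has 31 days: +31 → Feb 1, 1622 (80 left).
Feb has 28 days: +28 → Mar 1, 1622 (52 left).
Mar has 31 days: +31 → Apr 1, 1622 (21 left).
+21 → Apr 22, 1622.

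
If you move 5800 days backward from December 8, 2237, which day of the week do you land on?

Dec 8, 2237 is a Friday.
5800 mod 7 = 4, so 5800 days before a Friday is Friday − 4 = Monday.

Monday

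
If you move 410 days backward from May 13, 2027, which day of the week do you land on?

First find the weekday of May 13, 2027. Doomsday rule: the anchor day for the 2000s is Tuesday. For year 27: 27÷12 = 2 r 3, and 3÷4 = 0, so 2+3+0 = 5.
Tuesday + 5 ≡ Sunday — that's 2027's doomsday.
In May the doomsday date is May 9.
May 13 is 4 days after May 9; 4 mod 7 = 4, so Sunday + 4 = Thursday.
410 mod 7 = 4, so 410 days before a Thursday is Thursday − 4 = Sunday.

Sunday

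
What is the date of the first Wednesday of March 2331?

March 4, 2331

March 1, 2331 is a Sunday.
The first Wednesday is therefore March 4 (3 days later).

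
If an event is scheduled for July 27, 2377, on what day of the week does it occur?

Wednesday

Doomsday rule: the anchor day for the 2300s is Wednesday. For year 77: 77÷12 = 6 r 5, and 5÷4 = 1, so 6+5+1 = 12.
Wednesday + 12 ≡ Monday — that's 2377's doomsday.
In July the doomsday date is Jul 11.
Jul 27 is 16 days after Jul 11; 16 mod 7 = 2, so Monday + 2 = Wednesday.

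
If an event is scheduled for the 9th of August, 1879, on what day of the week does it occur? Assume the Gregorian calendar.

Saturday

Doomsday rule: the anchor day for the 1800s is Friday. For year 79: 79÷12 = 6 r 7, and 7÷4 = 1, so 6+7+1 = 14.
Friday + 14 ≡ Friday — that's 1879's doomsday.
In August the doomsday date is Aug 8.
Aug 9 is 1 day after Aug 8; 1 mod 7 = 1, so Friday + 1 = Saturday.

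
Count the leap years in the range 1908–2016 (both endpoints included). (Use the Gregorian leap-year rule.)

28

Multiples of 4 in [1908,2016]: 28.
Of those, multiples of 100: 1 (not leap unless ÷400).
Multiples of 400: 1.
Leap years = 28 − 1 + 1 = 28.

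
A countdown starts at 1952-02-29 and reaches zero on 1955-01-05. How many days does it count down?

Feb 29, 1952 → Mar 1, 1953: 366 days.
Mar 1, 1953 → Mar 1, 1954: 365 days.
Mar 1, 1954 → Apr 1, 1954: 31 days (March has 31).
Apr 1, 1954 → May 1, 1954: 30 days (April has 30).
May 1, 1954 → Jun 1, 1954: 31 days (May has 31).
Jun 1, 1954 → Jul 1, 1954: 30 days (June has 30).
Jul 1, 1954 → Aug 1, 1954: 31 days (July has 31).
Aug 1, 1954 → Sep 1, 1954: 31 days (August has 31).
Sep 1, 1954 → Oct 1, 1954: 30 days (September has 30).
Oct 1, 1954 → Nov 1, 1954: 31 days (October has 31).
Nov 1, 1954 → Dec 1, 1954: 30 days (November has 30).
Dec 1, 1954 → Jan 1, 1955: 31 days (December has 31).
Jan 1, 1955 → Jan 5, 1955: 4 days.
Total: 1041 days.

1041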